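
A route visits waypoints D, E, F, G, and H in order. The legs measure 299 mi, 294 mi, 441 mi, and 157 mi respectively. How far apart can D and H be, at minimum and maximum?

0 ≤ DH ≤ 1191 mi

The maximum is all hops collinear in one direction: 299 + 294 + 441 + 157 = 1191.
The longest hop is 441; the others sum to 750. Since 441 ≤ 750, the path can fold back on itself completely, so the minimum distance is 0.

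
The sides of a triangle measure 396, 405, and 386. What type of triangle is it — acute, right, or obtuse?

acute

Compare the square of the longest side to the sum of squares of the other two: 386² + 396² = 305812 > 164025 = 405².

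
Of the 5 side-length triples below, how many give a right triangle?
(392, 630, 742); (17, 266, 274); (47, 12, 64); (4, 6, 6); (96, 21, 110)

(392,630,742): 392²+630² = 550564 = 742² → right
(17,266,274): 17²+266² = 71045 < 75076 = 274² → obtuse
(47,12,64): 12+47 ≤ 64, not a triangle
(4,6,6): 4²+6² = 52 > 36 = 6² → acute
(96,21,110): 21²+96² = 9657 < 12100 = 110² → obtuse
1 of the 5 is right.

1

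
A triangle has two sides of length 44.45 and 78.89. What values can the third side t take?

By the triangle inequality, t must be less than 44.45 + 78.89 = 123.34 and greater than |44.45 − 78.89| = 34.44.

34.44 < t < 123.34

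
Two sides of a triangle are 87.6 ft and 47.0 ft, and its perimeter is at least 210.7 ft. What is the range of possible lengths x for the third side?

Triangle inequality alone gives 40.6 < x < 134.6.
The perimeter condition gives x ≥ 210.7 − 87.6 − 47.0 = 76.1.
Intersecting the two: 76.1 ≤ x < 134.6.

76.1 ≤ x < 134.6 ft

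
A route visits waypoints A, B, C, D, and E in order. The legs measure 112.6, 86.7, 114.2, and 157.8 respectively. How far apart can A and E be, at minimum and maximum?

0 ≤ AE ≤ 471.3

The maximum is all hops collinear in one direction: 112.6 + 86.7 + 114.2 + 157.8 = 471.3.
The longest hop is 157.8; the others sum to 313.5. Since 157.8 ≤ 313.5, the path can fold back on itself completely, so the minimum distance is 0.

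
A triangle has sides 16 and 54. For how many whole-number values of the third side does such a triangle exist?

31

The third side lies in the open interval (38, 70).
Integers from 39 to 69 inclusive: 69 − 39 + 1 = 31.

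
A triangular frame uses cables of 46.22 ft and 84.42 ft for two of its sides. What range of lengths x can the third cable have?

By the triangle inequality, x must be less than 46.22 + 84.42 = 130.64 and greater than |46.22 − 84.42| = 38.20.

38.20 < x < 130.64 (ft)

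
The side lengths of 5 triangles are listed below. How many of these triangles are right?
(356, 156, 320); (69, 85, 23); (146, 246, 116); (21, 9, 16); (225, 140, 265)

2

(356,156,320): 156²+320² = 126736 = 356² → right
(69,85,23): 23²+69² = 5290 < 7225 = 85² → obtuse
(146,246,116): 116²+146² = 34772 < 60516 = 246² → obtuse
(21,9,16): 9²+16² = 337 < 441 = 21² → obtuse
(225,140,265): 140²+225² = 70225 = 265² → right
2 of the 5 are right.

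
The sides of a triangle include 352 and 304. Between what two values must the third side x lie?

48 < x < 656

By the triangle inequality, x must be less than 352 + 304 = 656 and greater than |352 − 304| = 48.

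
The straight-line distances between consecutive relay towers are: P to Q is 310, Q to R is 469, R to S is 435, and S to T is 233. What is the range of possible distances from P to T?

The maximum is all hops collinear in one direction: 310 + 469 + 435 + 233 = 1447.
The longest hop is 469; the others sum to 978. Since 469 ≤ 978, the path can fold back on itself completely, so the minimum distance is 0.

0 ≤ PT ≤ 1447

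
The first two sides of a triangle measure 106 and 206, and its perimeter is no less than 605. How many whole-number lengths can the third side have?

Triangle inequality: 100 < x < 312. Perimeter ≥ 605 gives x ≥ 605 − 106 − 206 = 293.
So 293 ≤ x < 312; integers 293 through 311: 19 values.

19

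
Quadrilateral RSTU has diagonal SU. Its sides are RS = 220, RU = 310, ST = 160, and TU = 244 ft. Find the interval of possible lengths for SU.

90 < SU < 404

From triangle RSU: |220 − 310| < SU < 220 + 310, i.e. 90 < SU < 530.
From triangle TSU: 84 < SU < 404.
Both must hold, so SU lies in the intersection.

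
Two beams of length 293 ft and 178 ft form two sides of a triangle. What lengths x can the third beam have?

By the triangle inequality, x must be less than 293 + 178 = 471 and greater than |293 − 178| = 115.

115 < x < 471 (ft)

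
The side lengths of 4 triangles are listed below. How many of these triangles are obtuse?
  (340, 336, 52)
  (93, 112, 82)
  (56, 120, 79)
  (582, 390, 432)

1

(340,336,52): 52²+336² = 115600 = 340² → right
(93,112,82): 82²+93² = 15373 > 12544 = 112² → acute
(56,120,79): 56²+79² = 9377 < 14400 = 120² → obtuse
(582,390,432): 390²+432² = 338724 = 582² → right
1 of the 4 is obtuse.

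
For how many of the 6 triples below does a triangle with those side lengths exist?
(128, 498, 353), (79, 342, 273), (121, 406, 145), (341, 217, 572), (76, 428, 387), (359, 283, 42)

2

(128,353,498): 128+353 ≤ 498 → not valid
(79,273,342): 79+273 > 342 → valid
(121,145,406): 121+145 ≤ 406 → not valid
(217,341,572): 217+341 ≤ 572 → not valid
(76,387,428): 76+387 > 428 → valid
(42,283,359): 42+283 ≤ 359 → not valid
2 of the 6 triples form a triangle.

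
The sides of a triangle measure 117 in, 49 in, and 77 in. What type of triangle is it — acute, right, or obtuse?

obtuse

Compare the square of the longest side to the sum of squares of the other two: 49² + 77² = 8330 < 13689 = 117².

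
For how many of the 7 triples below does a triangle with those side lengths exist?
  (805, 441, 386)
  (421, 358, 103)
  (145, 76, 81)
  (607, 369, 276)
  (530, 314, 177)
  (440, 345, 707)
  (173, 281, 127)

(386,441,805): 386+441 > 805 → valid
(103,358,421): 103+358 > 421 → valid
(76,81,145): 76+81 > 145 → valid
(276,369,607): 276+369 > 607 → valid
(177,314,530): 177+314 ≤ 530 → not valid
(345,440,707): 345+440 > 707 → valid
(127,173,281): 127+173 > 281 → valid
6 of the 7 triples form a triangle.

6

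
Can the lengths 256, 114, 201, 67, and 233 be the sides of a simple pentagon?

Yes

A pentagon exists iff every side is shorter than the sum of the others — equivalently, the longest side is less than the sum of the rest.
Longest side 256 < 615 (sum of the remaining 4), so yes.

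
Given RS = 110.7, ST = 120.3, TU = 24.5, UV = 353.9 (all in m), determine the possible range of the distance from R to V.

The maximum is all hops collinear in one direction: 110.7 + 120.3 + 24.5 + 353.9 = 609.4.
The longest hop is 353.9; the others sum to 255.5. Folding the others back against it leaves at least 353.9 − 255.5 = 98.4.

98.4 ≤ RV ≤ 609.4 m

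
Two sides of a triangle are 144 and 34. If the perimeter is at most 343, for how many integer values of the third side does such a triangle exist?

55

Triangle inequality: 110 < x < 178. Perimeter ≤ 343 gives x ≤ 343 − 144 − 34 = 165.
So 110 < x ≤ 165; integers 111 through 165: 55 values.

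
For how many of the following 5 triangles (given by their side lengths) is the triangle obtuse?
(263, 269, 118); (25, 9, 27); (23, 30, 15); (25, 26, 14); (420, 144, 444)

2

(263,269,118): 118²+263² = 83093 > 72361 = 269² → acute
(25,9,27): 9²+25² = 706 < 729 = 27² → obtuse
(23,30,15): 15²+23² = 754 < 900 = 30² → obtuse
(25,26,14): 14²+25² = 821 > 676 = 26² → acute
(420,144,444): 144²+420² = 197136 = 444² → right
2 of the 5 are obtuse.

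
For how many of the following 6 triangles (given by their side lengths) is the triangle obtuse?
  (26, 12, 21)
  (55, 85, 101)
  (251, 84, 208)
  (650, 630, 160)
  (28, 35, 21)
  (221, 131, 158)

3

(26,12,21): 12²+21² = 585 < 676 = 26² → obtuse
(55,85,101): 55²+85² = 10250 > 10201 = 101² → acute
(251,84,208): 84²+208² = 50320 < 63001 = 251² → obtuse
(650,630,160): 160²+630² = 422500 = 650² → right
(28,35,21): 21²+28² = 1225 = 35² → right
(221,131,158): 131²+158² = 42125 < 48841 = 221² → obtuse
3 of the 6 are obtuse.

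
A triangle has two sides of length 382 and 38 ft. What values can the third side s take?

344 < s < 420

By the triangle inequality, s must be less than 382 + 38 = 420 and greater than |382 − 38| = 344.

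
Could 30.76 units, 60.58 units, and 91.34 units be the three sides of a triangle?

The two shorter sides sum to 91.34, exactly equal to the longest side 91.34.
That gives only a degenerate (flat) triangle — the inequality must be strict.

No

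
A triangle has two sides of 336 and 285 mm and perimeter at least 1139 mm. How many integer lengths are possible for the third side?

Triangle inequality: 51 < x < 621. Perimeter ≥ 1139 gives x ≥ 1139 − 336 − 285 = 518.
So 518 ≤ x < 621; integers 518 through 620: 103 values.

103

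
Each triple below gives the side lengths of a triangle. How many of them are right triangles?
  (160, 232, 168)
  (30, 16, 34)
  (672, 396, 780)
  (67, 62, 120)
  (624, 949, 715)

4

(160,232,168): 160²+168² = 53824 = 232² → right
(30,16,34): 16²+30² = 1156 = 34² → right
(672,396,780): 396²+672² = 608400 = 780² → right
(67,62,120): 62²+67² = 8333 < 14400 = 120² → obtuse
(624,949,715): 624²+715² = 900601 = 949² → right
4 of the 5 are right.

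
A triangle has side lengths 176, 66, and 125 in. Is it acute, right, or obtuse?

Compare the square of the longest side to the sum of squares of the other two: 66² + 125² = 19981 < 30976 = 176².

obtuse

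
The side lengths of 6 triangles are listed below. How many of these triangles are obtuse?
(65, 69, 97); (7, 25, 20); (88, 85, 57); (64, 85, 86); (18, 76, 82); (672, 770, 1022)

3

(65,69,97): 65²+69² = 8986 < 9409 = 97² → obtuse
(7,25,20): 7²+20² = 449 < 625 = 25² → obtuse
(88,85,57): 57²+85² = 10474 > 7744 = 88² → acute
(64,85,86): 64²+85² = 11321 > 7396 = 86² → acute
(18,76,82): 18²+76² = 6100 < 6724 = 82² → obtuse
(672,770,1022): 672²+770² = 1044484 = 1022² → right
3 of the 6 are obtuse.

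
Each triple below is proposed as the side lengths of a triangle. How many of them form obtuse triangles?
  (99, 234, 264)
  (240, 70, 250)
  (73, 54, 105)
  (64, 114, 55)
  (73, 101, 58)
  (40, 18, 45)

5

(99,234,264): 99²+234² = 64557 < 69696 = 264² → obtuse
(240,70,250): 70²+240² = 62500 = 250² → right
(73,54,105): 54²+73² = 8245 < 11025 = 105² → obtuse
(64,114,55): 55²+64² = 7121 < 12996 = 114² → obtuse
(73,101,58): 58²+73² = 8693 < 10201 = 101² → obtuse
(40,18,45): 18²+40² = 1924 < 2025 = 45² → obtuse
5 of the 6 are obtuse.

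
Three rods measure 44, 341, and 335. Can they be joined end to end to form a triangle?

Yes

The longest side is 341, and the other two sum to 379.
Since 379 > 341, the triangle inequality holds.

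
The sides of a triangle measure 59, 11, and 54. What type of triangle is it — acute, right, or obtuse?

Compare the square of the longest side to the sum of squares of the other two: 11² + 54² = 3037 < 3481 = 59².

obtuse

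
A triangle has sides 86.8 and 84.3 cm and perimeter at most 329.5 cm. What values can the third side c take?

Triangle inequality alone gives 2.5 < c < 171.1.
The perimeter condition gives c ≤ 329.5 − 86.8 − 84.3 = 158.4.
Intersecting the two: 2.5 < c ≤ 158.4.

2.5 < c ≤ 158.4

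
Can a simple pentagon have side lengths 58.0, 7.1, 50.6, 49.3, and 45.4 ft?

A pentagon exists iff every side is shorter than the sum of the others — equivalently, the longest side is less than the sum of the rest.
Longest side 58.0 < 152.4 (sum of the remaining 4), so yes.

Yes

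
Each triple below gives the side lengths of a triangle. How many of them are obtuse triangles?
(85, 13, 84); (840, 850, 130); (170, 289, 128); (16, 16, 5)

1

(85,13,84): 13²+84² = 7225 = 85² → right
(840,850,130): 130²+840² = 722500 = 850² → right
(170,289,128): 128²+170² = 45284 < 83521 = 289² → obtuse
(16,16,5): 5²+16² = 281 > 256 = 16² → acute
1 of the 4 is obtuse.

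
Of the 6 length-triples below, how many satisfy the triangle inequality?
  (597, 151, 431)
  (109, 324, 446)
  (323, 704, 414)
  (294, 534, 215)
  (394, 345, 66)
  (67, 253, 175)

2

(151,431,597): 151+431 ≤ 597 → not valid
(109,324,446): 109+324 ≤ 446 → not valid
(323,414,704): 323+414 > 704 → valid
(215,294,534): 215+294 ≤ 534 → not valid
(66,345,394): 66+345 > 394 → valid
(67,175,253): 67+175 ≤ 253 → not valid
2 of the 6 triples form a triangle.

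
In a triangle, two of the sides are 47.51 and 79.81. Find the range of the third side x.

32.30 < x < 127.32

By the triangle inequality, x must be less than 47.51 + 79.81 = 127.32 and greater than |47.51 − 79.81| = 32.30.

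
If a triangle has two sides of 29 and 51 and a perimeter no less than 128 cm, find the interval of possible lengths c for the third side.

48 ≤ c < 80

Triangle inequality alone gives 22 < c < 80.
The perimeter condition gives c ≥ 128 − 29 − 51 = 48.
Intersecting the two: 48 ≤ c < 80.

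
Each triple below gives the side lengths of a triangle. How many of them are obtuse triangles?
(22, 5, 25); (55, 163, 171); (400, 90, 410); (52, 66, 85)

2

(22,5,25): 5²+22² = 509 < 625 = 25² → obtuse
(55,163,171): 55²+163² = 29594 > 29241 = 171² → acute
(400,90,410): 90²+400² = 168100 = 410² → right
(52,66,85): 52²+66² = 7060 < 7225 = 85² → obtuse
2 of the 4 are obtuse.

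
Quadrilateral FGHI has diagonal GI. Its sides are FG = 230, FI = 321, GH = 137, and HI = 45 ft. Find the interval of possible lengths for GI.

From triangle FGI: |230 − 321| < GI < 230 + 321, i.e. 91 < GI < 551.
From triangle HGI: 92 < GI < 182.
Both must hold, so GI lies in the intersection.

92 < GI < 182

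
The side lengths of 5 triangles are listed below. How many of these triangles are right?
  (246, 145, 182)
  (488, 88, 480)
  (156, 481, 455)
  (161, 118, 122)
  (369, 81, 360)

3

(246,145,182): 145²+182² = 54149 < 60516 = 246² → obtuse
(488,88,480): 88²+480² = 238144 = 488² → right
(156,481,455): 156²+455² = 231361 = 481² → right
(161,118,122): 118²+122² = 28808 > 25921 = 161² → acute
(369,81,360): 81²+360² = 136161 = 369² → right
3 of the 5 are right.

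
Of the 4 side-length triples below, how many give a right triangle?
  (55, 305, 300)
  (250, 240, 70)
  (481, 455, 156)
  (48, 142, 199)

3

(55,305,300): 55²+300² = 93025 = 305² → right
(250,240,70): 70²+240² = 62500 = 250² → right
(481,455,156): 156²+455² = 231361 = 481² → right
(48,142,199): 48+142 ≤ 199, not a triangle
3 of the 4 are right.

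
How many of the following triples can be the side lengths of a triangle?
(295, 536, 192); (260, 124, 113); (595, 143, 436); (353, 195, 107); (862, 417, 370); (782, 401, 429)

(192,295,536): 192+295 ≤ 536 → not valid
(113,124,260): 113+124 ≤ 260 → not valid
(143,436,595): 143+436 ≤ 595 → not valid
(107,195,353): 107+195 ≤ 353 → not valid
(370,417,862): 370+417 ≤ 862 → not valid
(401,429,782): 401+429 > 782 → valid
1 of the 6 triples forms a triangle.

1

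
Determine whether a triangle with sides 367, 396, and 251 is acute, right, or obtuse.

acute

Compare the square of the longest side to the sum of squares of the other two: 251² + 367² = 197690 > 156816 = 396².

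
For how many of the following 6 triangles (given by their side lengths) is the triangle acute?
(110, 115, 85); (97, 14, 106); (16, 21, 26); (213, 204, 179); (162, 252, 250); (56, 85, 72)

(110,115,85): 85²+110² = 19325 > 13225 = 115² → acute
(97,14,106): 14²+97² = 9605 < 11236 = 106² → obtuse
(16,21,26): 16²+21² = 697 > 676 = 26² → acute
(213,204,179): 179²+204² = 73657 > 45369 = 213² → acute
(162,252,250): 162²+250² = 88744 > 63504 = 252² → acute
(56,85,72): 56²+72² = 8320 > 7225 = 85² → acute
5 of the 6 are acute.

5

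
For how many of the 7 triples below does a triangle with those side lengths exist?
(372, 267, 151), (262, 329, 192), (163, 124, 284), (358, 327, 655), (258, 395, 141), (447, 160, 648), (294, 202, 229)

6

(151,267,372): 151+267 > 372 → valid
(192,262,329): 192+262 > 329 → valid
(124,163,284): 124+163 > 284 → valid
(327,358,655): 327+358 > 655 → valid
(141,258,395): 141+258 > 395 → valid
(160,447,648): 160+447 ≤ 648 → not valid
(202,229,294): 202+229 > 294 → valid
6 of the 7 triples form a triangle.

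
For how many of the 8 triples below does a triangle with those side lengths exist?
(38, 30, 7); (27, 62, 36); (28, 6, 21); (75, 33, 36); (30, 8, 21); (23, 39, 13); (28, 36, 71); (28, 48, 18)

1

(7,30,38): 7+30 ≤ 38 → not valid
(27,36,62): 27+36 > 62 → valid
(6,21,28): 6+21 ≤ 28 → not valid
(33,36,75): 33+36 ≤ 75 → not valid
(8,21,30): 8+21 ≤ 30 → not valid
(13,23,39): 13+23 ≤ 39 → not valid
(28,36,71): 28+36 ≤ 71 → not valid
(18,28,48): 18+28 ≤ 48 → not valid
1 of the 8 triples forms a triangle.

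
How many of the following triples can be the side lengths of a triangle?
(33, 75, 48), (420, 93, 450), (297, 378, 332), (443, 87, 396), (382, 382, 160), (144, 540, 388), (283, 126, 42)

(33,48,75): 33+48 > 75 → valid
(93,420,450): 93+420 > 450 → valid
(297,332,378): 297+332 > 378 → valid
(87,396,443): 87+396 > 443 → valid
(160,382,382): 160+382 > 382 → valid
(144,388,540): 144+388 ≤ 540 → not valid
(42,126,283): 42+126 ≤ 283 → not valid
5 of the 7 triples form a triangle.

5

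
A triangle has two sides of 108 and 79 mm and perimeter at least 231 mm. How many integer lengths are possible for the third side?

Triangle inequality: 29 < x < 187. Perimeter ≥ 231 gives x ≥ 231 − 108 − 79 = 44.
So 44 ≤ x < 187; integers 44 through 186: 143 values.

143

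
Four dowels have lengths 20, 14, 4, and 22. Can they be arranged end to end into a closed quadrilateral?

A quadrilateral exists iff every side is shorter than the sum of the others — equivalently, the longest side is less than the sum of the rest.
Longest side 22 < 38 (sum of the remaining 3), so yes.

Yes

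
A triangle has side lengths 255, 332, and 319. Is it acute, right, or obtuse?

Compare the square of the longest side to the sum of squares of the other two: 255² + 319² = 166786 > 110224 = 332².

acute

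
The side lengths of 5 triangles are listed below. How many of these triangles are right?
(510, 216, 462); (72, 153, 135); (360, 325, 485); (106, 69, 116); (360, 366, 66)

4

(510,216,462): 216²+462² = 260100 = 510² → right
(72,153,135): 72²+135² = 23409 = 153² → right
(360,325,485): 325²+360² = 235225 = 485² → right
(106,69,116): 69²+106² = 15997 > 13456 = 116² → acute
(360,366,66): 66²+360² = 133956 = 366² → right
4 of the 5 are right.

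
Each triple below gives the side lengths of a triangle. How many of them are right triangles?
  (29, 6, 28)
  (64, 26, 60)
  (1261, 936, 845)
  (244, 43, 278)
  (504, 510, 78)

2

(29,6,28): 6²+28² = 820 < 841 = 29² → obtuse
(64,26,60): 26²+60² = 4276 > 4096 = 64² → acute
(1261,936,845): 845²+936² = 1590121 = 1261² → right
(244,43,278): 43²+244² = 61385 < 77284 = 278² → obtuse
(504,510,78): 78²+504² = 260100 = 510² → right
2 of the 5 are right.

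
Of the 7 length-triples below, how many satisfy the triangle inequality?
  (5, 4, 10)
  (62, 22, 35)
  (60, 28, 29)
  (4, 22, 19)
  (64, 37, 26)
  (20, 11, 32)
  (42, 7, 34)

(4,5,10): 4+5 ≤ 10 → not valid
(22,35,62): 22+35 ≤ 62 → not valid
(28,29,60): 28+29 ≤ 60 → not valid
(4,19,22): 4+19 > 22 → valid
(26,37,64): 26+37 ≤ 64 → not valid
(11,20,32): 11+20 ≤ 32 → not valid
(7,34,42): 7+34 ≤ 42 → not valid
1 of the 7 triples forms a triangle.

1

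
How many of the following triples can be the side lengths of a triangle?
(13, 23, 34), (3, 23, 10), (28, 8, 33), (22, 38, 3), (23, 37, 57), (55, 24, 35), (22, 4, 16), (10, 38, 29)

5

(13,23,34): 13+23 > 34 → valid
(3,10,23): 3+10 ≤ 23 → not valid
(8,28,33): 8+28 > 33 → valid
(3,22,38): 3+22 ≤ 38 → not valid
(23,37,57): 23+37 > 57 → valid
(24,35,55): 24+35 > 55 → valid
(4,16,22): 4+16 ≤ 22 → not valid
(10,29,38): 10+29 > 38 → valid
5 of the 8 triples form a triangle.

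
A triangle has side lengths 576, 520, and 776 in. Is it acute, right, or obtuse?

right

Compare the square of the longest side to the sum of squares of the other two: 520² + 576² = 602176 = 776².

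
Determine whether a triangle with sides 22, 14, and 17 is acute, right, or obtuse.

acute

Compare the square of the longest side to the sum of squares of the other two: 14² + 17² = 485 > 484 = 22².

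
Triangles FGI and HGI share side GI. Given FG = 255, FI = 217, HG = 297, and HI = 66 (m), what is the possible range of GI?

231 < GI < 363

From triangle FGI: |255 − 217| < GI < 255 + 217, i.e. 38 < GI < 472.
From triangle HGI: 231 < GI < 363.
Both must hold, so GI lies in the intersection.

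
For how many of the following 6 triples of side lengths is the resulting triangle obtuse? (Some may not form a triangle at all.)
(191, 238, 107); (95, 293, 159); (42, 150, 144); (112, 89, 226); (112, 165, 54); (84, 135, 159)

2

(191,238,107): 107²+191² = 47930 < 56644 = 238² → obtuse
(95,293,159): 95+159 ≤ 293, not a triangle
(42,150,144): 42²+144² = 22500 = 150² → right
(112,89,226): 89+112 ≤ 226, not a triangle
(112,165,54): 54²+112² = 15460 < 27225 = 165² → obtuse
(84,135,159): 84²+135² = 25281 = 159² → right
2 of the 6 are obtuse.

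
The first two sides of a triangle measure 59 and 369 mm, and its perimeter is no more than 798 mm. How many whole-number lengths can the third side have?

Triangle inequality: 310 < x < 428. Perimeter ≤ 798 gives x ≤ 798 − 59 − 369 = 370.
So 310 < x ≤ 370; integers 311 through 370: 60 values.

60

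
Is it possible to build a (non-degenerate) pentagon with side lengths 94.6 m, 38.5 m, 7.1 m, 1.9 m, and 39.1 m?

No

For a pentagon, each side must be shorter than the sum of the others.
Here the longest side is 94.6, but the remaining 4 sides sum to only 86.6.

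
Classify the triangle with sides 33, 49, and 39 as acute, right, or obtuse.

Compare the square of the longest side to the sum of squares of the other two: 33² + 39² = 2610 > 2401 = 49².

acute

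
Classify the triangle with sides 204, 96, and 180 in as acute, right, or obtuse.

right

Compare the square of the longest side to the sum of squares of the other two: 96² + 180² = 41616 = 204².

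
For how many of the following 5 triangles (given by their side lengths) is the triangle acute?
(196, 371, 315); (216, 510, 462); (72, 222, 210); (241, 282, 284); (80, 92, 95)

2

(196,371,315): 196²+315² = 137641 = 371² → right
(216,510,462): 216²+462² = 260100 = 510² → right
(72,222,210): 72²+210² = 49284 = 222² → right
(241,282,284): 241²+282² = 137605 > 80656 = 284² → acute
(80,92,95): 80²+92² = 14864 > 9025 = 95² → acute
2 of the 5 are acute.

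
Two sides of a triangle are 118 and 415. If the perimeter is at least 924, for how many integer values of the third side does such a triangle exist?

142

Triangle inequality: 297 < x < 533. Perimeter ≥ 924 gives x ≥ 924 − 118 − 415 = 391.
So 391 ≤ x < 533; integers 391 through 532: 142 values.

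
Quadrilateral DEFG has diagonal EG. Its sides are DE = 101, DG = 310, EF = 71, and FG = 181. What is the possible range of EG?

From triangle DEG: |101 − 310| < EG < 101 + 310, i.e. 209 < EG < 411.
From triangle FEG: 110 < EG < 252.
Both must hold, so EG lies in the intersection.

209 < EG < 252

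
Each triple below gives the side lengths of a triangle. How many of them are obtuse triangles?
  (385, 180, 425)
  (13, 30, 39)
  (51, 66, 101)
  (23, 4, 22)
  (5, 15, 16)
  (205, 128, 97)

5

(385,180,425): 180²+385² = 180625 = 425² → right
(13,30,39): 13²+30² = 1069 < 1521 = 39² → obtuse
(51,66,101): 51²+66² = 6957 < 10201 = 101² → obtuse
(23,4,22): 4²+22² = 500 < 529 = 23² → obtuse
(5,15,16): 5²+15² = 250 < 256 = 16² → obtuse
(205,128,97): 97²+128² = 25793 < 42025 = 205² → obtuse
5 of the 6 are obtuse.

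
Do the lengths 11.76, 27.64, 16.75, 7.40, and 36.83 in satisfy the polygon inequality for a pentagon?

Yes

A pentagon exists iff every side is shorter than the sum of the others — equivalently, the longest side is less than the sum of the rest.
Longest side 36.83 < 63.55 (sum of the remaining 4), so yes.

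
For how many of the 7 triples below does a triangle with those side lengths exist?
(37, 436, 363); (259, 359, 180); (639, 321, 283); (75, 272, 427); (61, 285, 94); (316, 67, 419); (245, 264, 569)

1

(37,363,436): 37+363 ≤ 436 → not valid
(180,259,359): 180+259 > 359 → valid
(283,321,639): 283+321 ≤ 639 → not valid
(75,272,427): 75+272 ≤ 427 → not valid
(61,94,285): 61+94 ≤ 285 → not valid
(67,316,419): 67+316 ≤ 419 → not valid
(245,264,569): 245+264 ≤ 569 → not valid
1 of the 7 triples forms a triangle.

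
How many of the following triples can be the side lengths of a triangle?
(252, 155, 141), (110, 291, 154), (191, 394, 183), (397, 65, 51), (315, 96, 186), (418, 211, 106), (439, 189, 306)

2

(141,155,252): 141+155 > 252 → valid
(110,154,291): 110+154 ≤ 291 → not valid
(183,191,394): 183+191 ≤ 394 → not valid
(51,65,397): 51+65 ≤ 397 → not valid
(96,186,315): 96+186 ≤ 315 → not valid
(106,211,418): 106+211 ≤ 418 → not valid
(189,306,439): 189+306 > 439 → valid
2 of the 7 triples form a triangle.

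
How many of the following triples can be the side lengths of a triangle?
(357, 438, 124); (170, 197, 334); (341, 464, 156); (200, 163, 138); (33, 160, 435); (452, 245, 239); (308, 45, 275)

(124,357,438): 124+357 > 438 → valid
(170,197,334): 170+197 > 334 → valid
(156,341,464): 156+341 > 464 → valid
(138,163,200): 138+163 > 200 → valid
(33,160,435): 33+160 ≤ 435 → not valid
(239,245,452): 239+245 > 452 → valid
(45,275,308): 45+275 > 308 → valid
6 of the 7 triples form a triangle.

6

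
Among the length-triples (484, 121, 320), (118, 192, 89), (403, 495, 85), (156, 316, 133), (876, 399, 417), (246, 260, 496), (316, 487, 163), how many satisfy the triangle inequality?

(121,320,484): 121+320 ≤ 484 → not valid
(89,118,192): 89+118 > 192 → valid
(85,403,495): 85+403 ≤ 495 → not valid
(133,156,316): 133+156 ≤ 316 → not valid
(399,417,876): 399+417 ≤ 876 → not valid
(246,260,496): 246+260 > 496 → valid
(163,316,487): 163+316 ≤ 487 → not valid
2 of the 7 triples form a triangle.

2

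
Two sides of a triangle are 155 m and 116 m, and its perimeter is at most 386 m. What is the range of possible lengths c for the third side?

39 < c ≤ 115

Triangle inequality alone gives 39 < c < 271.
The perimeter condition gives c ≤ 386 − 155 − 116 = 115.
Intersecting the two: 39 < c ≤ 115.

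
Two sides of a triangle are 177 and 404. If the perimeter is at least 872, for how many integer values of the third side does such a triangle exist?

Triangle inequality: 227 < x < 581. Perimeter ≥ 872 gives x ≥ 872 − 177 − 404 = 291.
So 291 ≤ x < 581; integers 291 through 580: 290 values.

290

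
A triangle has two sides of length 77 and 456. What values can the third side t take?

379 < t < 533

By the triangle inequality, t must be less than 77 + 456 = 533 and greater than |77 − 456| = 379.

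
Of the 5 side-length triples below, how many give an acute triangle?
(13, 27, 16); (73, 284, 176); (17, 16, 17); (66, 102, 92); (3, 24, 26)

2

(13,27,16): 13²+16² = 425 < 729 = 27² → obtuse
(73,284,176): 73+176 ≤ 284, not a triangle
(17,16,17): 16²+17² = 545 > 289 = 17² → acute
(66,102,92): 66²+92² = 12820 > 10404 = 102² → acute
(3,24,26): 3²+24² = 585 < 676 = 26² → obtuse
2 of the 5 are acute.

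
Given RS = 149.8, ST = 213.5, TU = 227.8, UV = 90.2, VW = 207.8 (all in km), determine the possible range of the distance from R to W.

The maximum is all hops collinear in one direction: 149.8 + 213.5 + 227.8 + 90.2 + 207.8 = 889.1.
The longest hop is 227.8; the others sum to 661.3. Since 227.8 ≤ 661.3, the path can fold back on itself completely, so the minimum distance is 0.

0 ≤ RW ≤ 889.1 km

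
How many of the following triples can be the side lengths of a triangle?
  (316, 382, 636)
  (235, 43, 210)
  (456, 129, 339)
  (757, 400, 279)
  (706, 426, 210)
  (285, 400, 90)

3

(316,382,636): 316+382 > 636 → valid
(43,210,235): 43+210 > 235 → valid
(129,339,456): 129+339 > 456 → valid
(279,400,757): 279+400 ≤ 757 → not valid
(210,426,706): 210+426 ≤ 706 → not valid
(90,285,400): 90+285 ≤ 400 → not valid
3 of the 6 triples form a triangle.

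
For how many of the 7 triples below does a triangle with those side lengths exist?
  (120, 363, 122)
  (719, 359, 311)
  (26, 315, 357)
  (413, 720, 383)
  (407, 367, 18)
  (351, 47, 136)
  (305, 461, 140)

1

(120,122,363): 120+122 ≤ 363 → not valid
(311,359,719): 311+359 ≤ 719 → not valid
(26,315,357): 26+315 ≤ 357 → not valid
(383,413,720): 383+413 > 720 → valid
(18,367,407): 18+367 ≤ 407 → not valid
(47,136,351): 47+136 ≤ 351 → not valid
(140,305,461): 140+305 ≤ 461 → not valid
1 of the 7 triples forms a triangle.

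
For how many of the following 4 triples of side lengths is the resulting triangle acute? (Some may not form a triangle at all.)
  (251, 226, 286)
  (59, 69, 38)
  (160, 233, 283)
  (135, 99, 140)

3

(251,226,286): 226²+251² = 114077 > 81796 = 286² → acute
(59,69,38): 38²+59² = 4925 > 4761 = 69² → acute
(160,233,283): 160²+233² = 79889 < 80089 = 283² → obtuse
(135,99,140): 99²+135² = 28026 > 19600 = 140² → acute
3 of the 4 are acute.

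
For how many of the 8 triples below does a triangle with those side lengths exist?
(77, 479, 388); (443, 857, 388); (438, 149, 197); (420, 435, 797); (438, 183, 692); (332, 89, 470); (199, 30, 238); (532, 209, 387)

(77,388,479): 77+388 ≤ 479 → not valid
(388,443,857): 388+443 ≤ 857 → not valid
(149,197,438): 149+197 ≤ 438 → not valid
(420,435,797): 420+435 > 797 → valid
(183,438,692): 183+438 ≤ 692 → not valid
(89,332,470): 89+332 ≤ 470 → not valid
(30,199,238): 30+199 ≤ 238 → not valid
(209,387,532): 209+387 > 532 → valid
2 of the 8 triples form a triangle.

2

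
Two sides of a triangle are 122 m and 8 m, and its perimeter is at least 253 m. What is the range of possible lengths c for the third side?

Triangle inequality alone gives 114 < c < 130.
The perimeter condition gives c ≥ 253 − 122 − 8 = 123.
Intersecting the two: 123 ≤ c < 130.

123 ≤ c < 130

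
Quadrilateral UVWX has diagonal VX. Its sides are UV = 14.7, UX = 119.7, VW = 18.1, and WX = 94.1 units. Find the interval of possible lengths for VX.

105.0 < VX < 112.2

From triangle UVX: |14.7 − 119.7| < VX < 14.7 + 119.7, i.e. 105.0 < VX < 134.4.
From triangle WVX: 76.0 < VX < 112.2.
Both must hold, so VX lies in the intersection.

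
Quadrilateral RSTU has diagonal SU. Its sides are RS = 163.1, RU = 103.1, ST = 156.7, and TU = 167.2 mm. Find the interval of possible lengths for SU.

From triangle RSU: |163.1 − 103.1| < SU < 163.1 + 103.1, i.e. 60.0 < SU < 266.2.
From triangle TSU: 10.5 < SU < 323.9.
Both must hold, so SU lies in the intersection.

60.0 < SU < 266.2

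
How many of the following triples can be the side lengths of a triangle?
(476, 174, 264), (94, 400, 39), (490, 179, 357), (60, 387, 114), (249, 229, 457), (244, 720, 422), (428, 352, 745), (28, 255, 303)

(174,264,476): 174+264 ≤ 476 → not valid
(39,94,400): 39+94 ≤ 400 → not valid
(179,357,490): 179+357 > 490 → valid
(60,114,387): 60+114 ≤ 387 → not valid
(229,249,457): 229+249 > 457 → valid
(244,422,720): 244+422 ≤ 720 → not valid
(352,428,745): 352+428 > 745 → valid
(28,255,303): 28+255 ≤ 303 → not valid
3 of the 8 triples form a triangle.

3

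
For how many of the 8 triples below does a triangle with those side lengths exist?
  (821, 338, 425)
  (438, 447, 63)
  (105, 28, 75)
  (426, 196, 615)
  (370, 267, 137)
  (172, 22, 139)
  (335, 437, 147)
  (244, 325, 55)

4

(338,425,821): 338+425 ≤ 821 → not valid
(63,438,447): 63+438 > 447 → valid
(28,75,105): 28+75 ≤ 105 → not valid
(196,426,615): 196+426 > 615 → valid
(137,267,370): 137+267 > 370 → valid
(22,139,172): 22+139 ≤ 172 → not valid
(147,335,437): 147+335 > 437 → valid
(55,244,325): 55+244 ≤ 325 → not valid
4 of the 8 triples form a triangle.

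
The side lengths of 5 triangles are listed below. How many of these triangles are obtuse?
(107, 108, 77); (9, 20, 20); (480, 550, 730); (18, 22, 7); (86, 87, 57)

1

(107,108,77): 77²+107² = 17378 > 11664 = 108² → acute
(9,20,20): 9²+20² = 481 > 400 = 20² → acute
(480,550,730): 480²+550² = 532900 = 730² → right
(18,22,7): 7²+18² = 373 < 484 = 22² → obtuse
(86,87,57): 57²+86² = 10645 > 7569 = 87² → acute
1 of the 5 is obtuse.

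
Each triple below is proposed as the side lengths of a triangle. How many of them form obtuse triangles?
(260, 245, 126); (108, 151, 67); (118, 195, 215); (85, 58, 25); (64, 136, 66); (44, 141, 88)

(260,245,126): 126²+245² = 75901 > 67600 = 260² → acute
(108,151,67): 67²+108² = 16153 < 22801 = 151² → obtuse
(118,195,215): 118²+195² = 51949 > 46225 = 215² → acute
(85,58,25): 25+58 ≤ 85, not a triangle
(64,136,66): 64+66 ≤ 136, not a triangle
(44,141,88): 44+88 ≤ 141, not a triangle
1 of the 6 is obtuse.

1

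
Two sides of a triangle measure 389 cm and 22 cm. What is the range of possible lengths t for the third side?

By the triangle inequality, t must be less than 389 + 22 = 411 and greater than |389 − 22| = 367.

367 < t < 411 (cm)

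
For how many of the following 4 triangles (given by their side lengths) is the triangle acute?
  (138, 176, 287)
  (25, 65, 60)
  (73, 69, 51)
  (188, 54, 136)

1

(138,176,287): 138²+176² = 50020 < 82369 = 287² → obtuse
(25,65,60): 25²+60² = 4225 = 65² → right
(73,69,51): 51²+69² = 7362 > 5329 = 73² → acute
(188,54,136): 54²+136² = 21412 < 35344 = 188² → obtuse
1 of the 4 is acute.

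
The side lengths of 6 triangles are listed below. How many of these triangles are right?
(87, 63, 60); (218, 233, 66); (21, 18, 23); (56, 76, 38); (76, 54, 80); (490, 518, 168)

(87,63,60): 60²+63² = 7569 = 87² → right
(218,233,66): 66²+218² = 51880 < 54289 = 233² → obtuse
(21,18,23): 18²+21² = 765 > 529 = 23² → acute
(56,76,38): 38²+56² = 4580 < 5776 = 76² → obtuse
(76,54,80): 54²+76² = 8692 > 6400 = 80² → acute
(490,518,168): 168²+490² = 268324 = 518² → right
2 of the 6 are right.

2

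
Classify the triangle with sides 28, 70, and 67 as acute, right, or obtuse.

acute

Compare the square of the longest side to the sum of squares of the other two: 28² + 67² = 5273 > 4900 = 70².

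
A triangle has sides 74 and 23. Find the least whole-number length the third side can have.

52

The third side must be strictly greater than |74 − 23| = 51.
The smallest integer above 51 is 52.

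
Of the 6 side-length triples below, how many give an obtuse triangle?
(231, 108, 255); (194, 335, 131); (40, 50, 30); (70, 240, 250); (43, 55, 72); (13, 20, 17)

1

(231,108,255): 108²+231² = 65025 = 255² → right
(194,335,131): 131+194 ≤ 335, not a triangle
(40,50,30): 30²+40² = 2500 = 50² → right
(70,240,250): 70²+240² = 62500 = 250² → right
(43,55,72): 43²+55² = 4874 < 5184 = 72² → obtuse
(13,20,17): 13²+17² = 458 > 400 = 20² → acute
1 of the 6 is obtuse.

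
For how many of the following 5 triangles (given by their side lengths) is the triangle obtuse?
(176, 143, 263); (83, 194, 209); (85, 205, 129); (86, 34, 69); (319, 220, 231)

(176,143,263): 143²+176² = 51425 < 69169 = 263² → obtuse
(83,194,209): 83²+194² = 44525 > 43681 = 209² → acute
(85,205,129): 85²+129² = 23866 < 42025 = 205² → obtuse
(86,34,69): 34²+69² = 5917 < 7396 = 86² → obtuse
(319,220,231): 220²+231² = 101761 = 319² → right
3 of the 5 are obtuse.

3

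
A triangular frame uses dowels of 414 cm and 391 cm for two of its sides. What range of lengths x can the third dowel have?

By the triangle inequality, x must be less than 414 + 391 = 805 and greater than |414 − 391| = 23.

23 < x < 805 (cm)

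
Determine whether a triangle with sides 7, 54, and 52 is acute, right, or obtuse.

obtuse

Compare the square of the longest side to the sum of squares of the other two: 7² + 52² = 2753 < 2916 = 54².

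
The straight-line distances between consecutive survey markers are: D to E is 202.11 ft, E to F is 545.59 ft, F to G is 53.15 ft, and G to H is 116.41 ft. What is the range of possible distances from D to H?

The maximum is all hops collinear in one direction: 202.11 + 545.59 + 53.15 + 116.41 = 917.26.
The longest hop is 545.59; the others sum to 371.67. Folding the others back against it leaves at least 545.59 − 371.67 = 173.92.

173.92 ≤ DH ≤ 917.26 ft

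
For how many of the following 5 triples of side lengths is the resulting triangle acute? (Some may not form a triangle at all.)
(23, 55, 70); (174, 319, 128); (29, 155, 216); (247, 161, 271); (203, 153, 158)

(23,55,70): 23²+55² = 3554 < 4900 = 70² → obtuse
(174,319,128): 128+174 ≤ 319, not a triangle
(29,155,216): 29+155 ≤ 216, not a triangle
(247,161,271): 161²+247² = 86930 > 73441 = 271² → acute
(203,153,158): 153²+158² = 48373 > 41209 = 203² → acute
2 of the 5 are acute.

2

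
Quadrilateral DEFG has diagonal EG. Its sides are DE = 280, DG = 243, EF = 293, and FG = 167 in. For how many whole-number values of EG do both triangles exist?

333

From triangle DEG: 37 < EG < 523.
From triangle FEG: 126 < EG < 460.
Intersection: 126 < EG < 460, so integers 127 through 459: 333 values.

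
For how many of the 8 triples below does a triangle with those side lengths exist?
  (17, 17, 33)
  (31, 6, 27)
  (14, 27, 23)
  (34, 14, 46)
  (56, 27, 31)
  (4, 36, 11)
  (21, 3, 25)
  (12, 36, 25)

(17,17,33): 17+17 > 33 → valid
(6,27,31): 6+27 > 31 → valid
(14,23,27): 14+23 > 27 → valid
(14,34,46): 14+34 > 46 → valid
(27,31,56): 27+31 > 56 → valid
(4,11,36): 4+11 ≤ 36 → not valid
(3,21,25): 3+21 ≤ 25 → not valid
(12,25,36): 12+25 > 36 → valid
6 of the 8 triples form a triangle.

6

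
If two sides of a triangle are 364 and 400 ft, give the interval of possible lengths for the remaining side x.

36 < x < 764 (ft)

By the triangle inequality, x must be less than 364 + 400 = 764 and greater than |364 − 400| = 36.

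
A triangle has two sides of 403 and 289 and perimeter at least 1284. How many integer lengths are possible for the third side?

100

Triangle inequality: 114 < x < 692. Perimeter ≥ 1284 gives x ≥ 1284 − 403 − 289 = 592.
So 592 ≤ x < 692; integers 592 through 691: 100 values.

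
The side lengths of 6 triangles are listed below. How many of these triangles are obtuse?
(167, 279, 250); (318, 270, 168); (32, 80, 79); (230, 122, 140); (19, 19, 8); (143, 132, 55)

1

(167,279,250): 167²+250² = 90389 > 77841 = 279² → acute
(318,270,168): 168²+270² = 101124 = 318² → right
(32,80,79): 32²+79² = 7265 > 6400 = 80² → acute
(230,122,140): 122²+140² = 34484 < 52900 = 230² → obtuse
(19,19,8): 8²+19² = 425 > 361 = 19² → acute
(143,132,55): 55²+132² = 20449 = 143² → right
1 of the 6 is obtuse.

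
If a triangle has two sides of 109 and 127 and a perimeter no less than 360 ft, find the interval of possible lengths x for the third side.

124 ≤ x < 236

Triangle inequality alone gives 18 < x < 236.
The perimeter condition gives x ≥ 360 − 109 − 127 = 124.
Intersecting the two: 124 ≤ x < 236.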